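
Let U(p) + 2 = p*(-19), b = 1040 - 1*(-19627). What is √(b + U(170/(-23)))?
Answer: 5*√440243/23 ≈ 144.24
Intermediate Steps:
b = 20667 (b = 1040 + 19627 = 20667)
U(p) = -2 - 19*p (U(p) = -2 + p*(-19) = -2 - 19*p)
√(b + U(170/(-23))) = √(20667 + (-2 - 3230/(-23))) = √(20667 + (-2 - 3230*(-1)/23)) = √(20667 + (-2 - 19*(-170/23))) = √(20667 + (-2 + 3230/23)) = √(20667 + 3184/23) = √(478525/23) = 5*√440243/23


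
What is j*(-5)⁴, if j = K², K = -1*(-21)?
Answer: 275625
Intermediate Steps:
K = 21
j = 441 (j = 21² = 441)
j*(-5)⁴ = 441*(-5)⁴ = 441*625 = 275625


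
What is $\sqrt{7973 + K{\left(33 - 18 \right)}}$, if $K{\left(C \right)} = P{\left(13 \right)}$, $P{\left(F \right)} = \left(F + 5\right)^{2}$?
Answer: $\sqrt{8297} \approx 91.088$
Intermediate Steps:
$P{\left(F \right)} = \left(5 + F\right)^{2}$
$K{\left(C \right)} = 324$ ($K{\left(C \right)} = \left(5 + 13\right)^{2} = 18^{2} = 324$)
$\sqrt{7973 + K{\left(33 - 18 \right)}} = \sqrt{7973 + 324} = \sqrt{8297}$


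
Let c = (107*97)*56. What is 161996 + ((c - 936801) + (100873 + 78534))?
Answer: -14174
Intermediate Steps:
c = 581224 (c = 10379*56 = 581224)
161996 + ((c - 936801) + (100873 + 78534)) = 161996 + ((581224 - 936801) + (100873 + 78534)) = 161996 + (-355577 + 179407) = 161996 - 176170 = -14174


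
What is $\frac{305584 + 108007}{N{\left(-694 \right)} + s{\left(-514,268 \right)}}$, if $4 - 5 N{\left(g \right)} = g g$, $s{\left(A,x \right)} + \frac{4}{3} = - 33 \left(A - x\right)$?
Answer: $- \frac{6203865}{1057826} \approx -5.8647$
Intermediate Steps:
$s{\left(A,x \right)} = - \frac{4}{3} - 33 A + 33 x$ ($s{\left(A,x \right)} = - \frac{4}{3} - 33 \left(A - x\right) = - \frac{4}{3} - \left(- 33 x + 33 A\right) = - \frac{4}{3} - 33 A + 33 x$)
$N{\left(g \right)} = \frac{4}{5} - \frac{g^{2}}{5}$ ($N{\left(g \right)} = \frac{4}{5} - \frac{g g}{5} = \frac{4}{5} - \frac{g^{2}}{5}$)
$\frac{305584 + 108007}{N{\left(-694 \right)} + s{\left(-514,268 \right)}} = \frac{305584 + 108007}{\left(\frac{4}{5} - \frac{\left(-694\right)^{2}}{5}\right) - - \frac{77414}{3}} = \frac{413591}{\left(\frac{4}{5} - \frac{481636}{5}\right) + \left(- \frac{4}{3} + 16962 + 8844\right)} = \frac{413591}{\left(\frac{4}{5} - \frac{481636}{5}\right) + \frac{77414}{3}} = \frac{413591}{- \frac{481632}{5} + \frac{77414}{3}} = \frac{413591}{- \frac{1057826}{15}} = 413591 \left(- \frac{15}{1057826}\right) = - \frac{6203865}{1057826}$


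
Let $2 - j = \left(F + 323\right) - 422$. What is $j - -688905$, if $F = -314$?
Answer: $689320$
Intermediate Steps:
$j = 415$ ($j = 2 - \left(\left(-314 + 323\right) - 422\right) = 2 - \left(9 - 422\right) = 2 - -413 = 2 + 413 = 415$)
$j - -688905 = 415 - -688905 = 415 + 688905 = 689320$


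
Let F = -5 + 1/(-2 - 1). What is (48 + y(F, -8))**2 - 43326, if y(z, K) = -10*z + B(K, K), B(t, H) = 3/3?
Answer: -295685/9 ≈ -32854.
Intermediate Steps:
B(t, H) = 1 (B(t, H) = 3*(1/3) = 1)
F = -16/3 (F = -5 + 1/(-3) = -5 - 1/3 = -16/3 ≈ -5.3333)
y(z, K) = 1 - 10*z (y(z, K) = -10*z + 1 = 1 - 10*z)
(48 + y(F, -8))**2 - 43326 = (48 + (1 - 10*(-16/3)))**2 - 43326 = (48 + (1 + 160/3))**2 - 43326 = (48 + 163/3)**2 - 43326 = (307/3)**2 - 43326 = 94249/9 - 43326 = -295685/9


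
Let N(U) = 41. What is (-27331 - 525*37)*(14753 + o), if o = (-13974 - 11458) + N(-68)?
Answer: 497390328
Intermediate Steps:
o = -25391 (o = (-13974 - 11458) + 41 = -25432 + 41 = -25391)
(-27331 - 525*37)*(14753 + o) = (-27331 - 525*37)*(14753 - 25391) = (-27331 - 19425)*(-10638) = -46756*(-10638) = 497390328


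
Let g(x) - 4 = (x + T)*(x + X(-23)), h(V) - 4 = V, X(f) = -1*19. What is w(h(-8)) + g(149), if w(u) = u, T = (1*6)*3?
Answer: 21710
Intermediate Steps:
T = 18 (T = 6*3 = 18)
X(f) = -19
h(V) = 4 + V
g(x) = 4 + (-19 + x)*(18 + x) (g(x) = 4 + (x + 18)*(x - 19) = 4 + (18 + x)*(-19 + x) = 4 + (-19 + x)*(18 + x))
w(h(-8)) + g(149) = (4 - 8) + (-338 + 149² - 1*149) = -4 + (-338 + 22201 - 149) = -4 + 21714 = 21710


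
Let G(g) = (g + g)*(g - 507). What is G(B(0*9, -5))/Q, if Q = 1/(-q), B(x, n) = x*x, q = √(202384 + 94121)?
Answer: 0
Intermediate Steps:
q = 3*√32945 (q = √296505 = 3*√32945 ≈ 544.52)
B(x, n) = x²
G(g) = 2*g*(-507 + g) (G(g) = (2*g)*(-507 + g) = 2*g*(-507 + g))
Q = -√32945/98835 (Q = 1/(-3*√32945) = -√32945/98835 ≈ -0.0018365)
G(B(0*9, -5))/Q = (2*(0*9)²*(-507 + (0*9)²))/((-√32945/98835)) = (2*0²*(-507 + 0²))*(-3*√32945) = (2*0*(-507 + 0))*(-3*√32945) = (2*0*(-507))*(-3*√32945) = 0*(-3*√32945) = 0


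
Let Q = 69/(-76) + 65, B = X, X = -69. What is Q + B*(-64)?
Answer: 340487/76 ≈ 4480.1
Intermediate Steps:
B = -69
Q = 4871/76 (Q = 69*(-1/76) + 65 = -69/76 + 65 = 4871/76 ≈ 64.092)
Q + B*(-64) = 4871/76 - 69*(-64) = 4871/76 + 4416 = 340487/76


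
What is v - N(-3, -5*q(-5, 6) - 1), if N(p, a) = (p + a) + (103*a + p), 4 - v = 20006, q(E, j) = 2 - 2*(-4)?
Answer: -14692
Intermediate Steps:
q(E, j) = 10 (q(E, j) = 2 + 8 = 10)
v = -20002 (v = 4 - 1*20006 = 4 - 20006 = -20002)
N(p, a) = 2*p + 104*a (N(p, a) = (a + p) + (p + 103*a) = 2*p + 104*a)
v - N(-3, -5*q(-5, 6) - 1) = -20002 - (2*(-3) + 104*(-5*10 - 1)) = -20002 - (-6 + 104*(-50 - 1)) = -20002 - (-6 + 104*(-51)) = -20002 - (-6 - 5304) = -20002 - 1*(-5310) = -20002 + 5310 = -14692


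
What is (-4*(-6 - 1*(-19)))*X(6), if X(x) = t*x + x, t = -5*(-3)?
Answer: -4992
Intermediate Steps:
t = 15
X(x) = 16*x (X(x) = 15*x + x = 16*x)
(-4*(-6 - 1*(-19)))*X(6) = (-4*(-6 - 1*(-19)))*(16*6) = -4*(-6 + 19)*96 = -4*13*96 = -52*96 = -4992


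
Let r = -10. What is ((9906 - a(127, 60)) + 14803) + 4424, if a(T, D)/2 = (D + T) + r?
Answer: 28779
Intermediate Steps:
a(T, D) = -20 + 2*D + 2*T (a(T, D) = 2*((D + T) - 10) = 2*(-10 + D + T) = -20 + 2*D + 2*T)
((9906 - a(127, 60)) + 14803) + 4424 = ((9906 - (-20 + 2*60 + 2*127)) + 14803) + 4424 = ((9906 - (-20 + 120 + 254)) + 14803) + 4424 = ((9906 - 1*354) + 14803) + 4424 = ((9906 - 354) + 14803) + 4424 = (9552 + 14803) + 4424 = 24355 + 4424 = 28779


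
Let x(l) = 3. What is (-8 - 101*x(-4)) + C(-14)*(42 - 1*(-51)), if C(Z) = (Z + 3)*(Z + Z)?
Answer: 28333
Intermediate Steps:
C(Z) = 2*Z*(3 + Z) (C(Z) = (3 + Z)*(2*Z) = 2*Z*(3 + Z))
(-8 - 101*x(-4)) + C(-14)*(42 - 1*(-51)) = (-8 - 101*3) + (2*(-14)*(3 - 14))*(42 - 1*(-51)) = (-8 - 303) + (2*(-14)*(-11))*(42 + 51) = -311 + 308*93 = -311 + 28644 = 28333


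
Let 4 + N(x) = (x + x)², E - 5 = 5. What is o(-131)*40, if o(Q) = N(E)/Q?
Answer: -15840/131 ≈ -120.92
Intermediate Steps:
E = 10 (E = 5 + 5 = 10)
N(x) = -4 + 4*x² (N(x) = -4 + (x + x)² = -4 + (2*x)² = -4 + 4*x²)
o(Q) = 396/Q (o(Q) = (-4 + 4*10²)/Q = (-4 + 4*100)/Q = (-4 + 400)/Q = 396/Q)
o(-131)*40 = (396/(-131))*40 = (396*(-1/131))*40 = -396/131*40 = -15840/131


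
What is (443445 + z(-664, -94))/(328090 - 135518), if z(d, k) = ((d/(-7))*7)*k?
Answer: 381029/192572 ≈ 1.9786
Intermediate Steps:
z(d, k) = -d*k (z(d, k) = ((d*(-⅐))*7)*k = (-d/7*7)*k = (-d)*k = -d*k)
(443445 + z(-664, -94))/(328090 - 135518) = (443445 - 1*(-664)*(-94))/(328090 - 135518) = (443445 - 62416)/192572 = 381029*(1/192572) = 381029/192572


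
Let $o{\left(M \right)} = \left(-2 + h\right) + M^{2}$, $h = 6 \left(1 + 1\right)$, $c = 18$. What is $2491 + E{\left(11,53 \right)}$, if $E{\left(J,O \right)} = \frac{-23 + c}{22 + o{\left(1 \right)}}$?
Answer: $\frac{82198}{33} \approx 2490.8$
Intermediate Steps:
$h = 12$ ($h = 6 \cdot 2 = 12$)
$o{\left(M \right)} = 10 + M^{2}$ ($o{\left(M \right)} = \left(-2 + 12\right) + M^{2} = 10 + M^{2}$)
$E{\left(J,O \right)} = - \frac{5}{33}$ ($E{\left(J,O \right)} = \frac{-23 + 18}{22 + \left(10 + 1^{2}\right)} = - \frac{5}{22 + \left(10 + 1\right)} = - \frac{5}{22 + 11} = - \frac{5}{33}$)
$2491 + E{\left(11,53 \right)} = 2491 - \frac{5}{33} = \frac{82198}{33}$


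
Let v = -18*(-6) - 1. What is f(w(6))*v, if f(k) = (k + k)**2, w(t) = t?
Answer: 15408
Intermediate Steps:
v = 107 (v = 108 - 1 = 107)
f(k) = 4*k**2 (f(k) = (2*k)**2 = 4*k**2)
f(w(6))*v = (4*6**2)*107 = (4*36)*107 = 144*107 = 15408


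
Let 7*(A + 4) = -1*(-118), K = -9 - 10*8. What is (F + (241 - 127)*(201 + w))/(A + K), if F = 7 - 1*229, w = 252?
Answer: -359940/533 ≈ -675.31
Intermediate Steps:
K = -89 (K = -9 - 80 = -89)
F = -222 (F = 7 - 229 = -222)
A = 90/7 (A = -4 + (-1*(-118))/7 = -4 + (⅐)*118 = -4 + 118/7 = 90/7 ≈ 12.857)
(F + (241 - 127)*(201 + w))/(A + K) = (-222 + (241 - 127)*(201 + 252))/(90/7 - 89) = (-222 + 114*453)/(-533/7) = (-222 + 51642)*(-7/533) = 51420*(-7/533) = -359940/533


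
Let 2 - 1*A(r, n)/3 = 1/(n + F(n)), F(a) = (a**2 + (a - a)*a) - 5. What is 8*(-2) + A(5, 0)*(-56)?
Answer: -1928/5 ≈ -385.60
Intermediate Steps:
F(a) = -5 + a**2 (F(a) = (a**2 + 0*a) - 5 = (a**2 + 0) - 5 = a**2 - 5 = -5 + a**2)
A(r, n) = 6 - 3/(-5 + n + n**2) (A(r, n) = 6 - 3/(n + (-5 + n**2)) = 6 - 3/(-5 + n + n**2))
8*(-2) + A(5, 0)*(-56) = 8*(-2) + (3*(-11 + 2*0 + 2*0**2)/(-5 + 0 + 0**2))*(-56) = -16 + (3*(-11 + 0 + 2*0)/(-5 + 0 + 0))*(-56) = -16 + (3*(-11 + 0 + 0)/(-5))*(-56) = -16 + (3*(-1/5)*(-11))*(-56) = -16 + (33/5)*(-56) = -16 - 1848/5 = -1928/5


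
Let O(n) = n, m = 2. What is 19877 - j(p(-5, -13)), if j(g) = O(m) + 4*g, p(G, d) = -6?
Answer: 19899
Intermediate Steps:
j(g) = 2 + 4*g
19877 - j(p(-5, -13)) = 19877 - (2 + 4*(-6)) = 19877 - (2 - 24) = 19877 - 1*(-22) = 19877 + 22 = 19899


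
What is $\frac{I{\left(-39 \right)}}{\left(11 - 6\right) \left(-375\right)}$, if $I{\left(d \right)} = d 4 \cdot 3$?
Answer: $\frac{156}{625} \approx 0.2496$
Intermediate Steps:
$I{\left(d \right)} = 12 d$ ($I{\left(d \right)} = 4 d 3 = 12 d$)
$\frac{I{\left(-39 \right)}}{\left(11 - 6\right) \left(-375\right)} = \frac{12 \left(-39\right)}{\left(11 - 6\right) \left(-375\right)} = - \frac{468}{\left(11 - 6\right) \left(-375\right)} = - \frac{468}{5 \left(-375\right)} = - \frac{468}{-1875} = \left(-468\right) \left(- \frac{1}{1875}\right) = \frac{156}{625}$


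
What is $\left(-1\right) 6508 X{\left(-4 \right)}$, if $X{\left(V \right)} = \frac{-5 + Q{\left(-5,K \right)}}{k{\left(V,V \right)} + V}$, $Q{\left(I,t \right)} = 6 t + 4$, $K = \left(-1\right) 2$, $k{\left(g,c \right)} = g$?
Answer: $- \frac{21151}{2} \approx -10576.0$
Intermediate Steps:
$K = -2$
$Q{\left(I,t \right)} = 4 + 6 t$
$X{\left(V \right)} = - \frac{13}{2 V}$ ($X{\left(V \right)} = \frac{-5 + \left(4 + 6 \left(-2\right)\right)}{V + V} = \frac{-5 + \left(4 - 12\right)}{2 V} = \left(-5 - 8\right) \frac{1}{2 V} = - 13 \frac{1}{2 V} = - \frac{13}{2 V}$)
$\left(-1\right) 6508 X{\left(-4 \right)} = \left(-1\right) 6508 \left(- \frac{13}{2 \left(-4\right)}\right) = - 6508 \left(\left(- \frac{13}{2}\right) \left(- \frac{1}{4}\right)\right) = \left(-6508\right) \frac{13}{8} = - \frac{21151}{2}$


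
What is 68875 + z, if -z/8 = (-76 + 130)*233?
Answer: -31781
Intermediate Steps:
z = -100656 (z = -8*(-76 + 130)*233 = -432*233 = -8*12582 = -100656)
68875 + z = 68875 - 100656 = -31781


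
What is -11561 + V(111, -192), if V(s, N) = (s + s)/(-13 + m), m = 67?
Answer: -104012/9 ≈ -11557.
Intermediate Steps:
V(s, N) = s/27 (V(s, N) = (s + s)/(-13 + 67) = (2*s)/54 = (2*s)*(1/54) = s/27)
-11561 + V(111, -192) = -11561 + (1/27)*111 = -11561 + 37/9 = -104012/9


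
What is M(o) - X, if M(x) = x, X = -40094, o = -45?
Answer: 40049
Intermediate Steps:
M(o) - X = -45 - 1*(-40094) = -45 + 40094 = 40049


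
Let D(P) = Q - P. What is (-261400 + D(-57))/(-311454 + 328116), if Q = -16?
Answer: -261359/16662 ≈ -15.686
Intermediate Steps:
D(P) = -16 - P
(-261400 + D(-57))/(-311454 + 328116) = (-261400 + (-16 - 1*(-57)))/(-311454 + 328116) = (-261400 + (-16 + 57))/16662 = (-261400 + 41)*(1/16662) = -261359*1/16662 = -261359/16662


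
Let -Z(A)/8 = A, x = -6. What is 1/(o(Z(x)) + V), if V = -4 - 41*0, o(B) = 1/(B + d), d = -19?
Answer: -29/115 ≈ -0.25217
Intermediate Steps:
Z(A) = -8*A
o(B) = 1/(-19 + B) (o(B) = 1/(B - 19) = 1/(-19 + B))
V = -4 (V = -4 + 0 = -4)
1/(o(Z(x)) + V) = 1/(1/(-19 - 8*(-6)) - 4) = 1/(1/(-19 + 48) - 4) = 1/(1/29 - 4) = 1/(-115/29) = -29/115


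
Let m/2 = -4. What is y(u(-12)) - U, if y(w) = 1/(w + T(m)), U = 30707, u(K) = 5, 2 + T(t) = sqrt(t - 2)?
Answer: (-30707*sqrt(10) + 92120*I)/(sqrt(10) - 3*I) ≈ -30707.0 - 0.16643*I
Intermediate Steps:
m = -8 (m = 2*(-4) = -8)
T(t) = -2 + sqrt(-2 + t) (T(t) = -2 + sqrt(t - 2) = -2 + sqrt(-2 + t))
y(w) = 1/(-2 + w + I*sqrt(10)) (y(w) = 1/(w + (-2 + sqrt(-2 - 8))) = 1/(w + (-2 + sqrt(-10))) = 1/(w + (-2 + I*sqrt(10))) = 1/(-2 + w + I*sqrt(10)))
y(u(-12)) - U = 1/(-2 + 5 + I*sqrt(10)) - 1*30707 = 1/(3 + I*sqrt(10)) - 30707 = -30707 + 1/(3 + I*sqrt(10))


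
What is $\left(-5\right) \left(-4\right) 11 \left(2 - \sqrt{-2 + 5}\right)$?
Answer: $440 - 220 \sqrt{3} \approx 58.949$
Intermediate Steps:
$\left(-5\right) \left(-4\right) 11 \left(2 - \sqrt{-2 + 5}\right) = 20 \cdot 11 \left(2 - \sqrt{3}\right) = 220 \left(2 - \sqrt{3}\right) = 440 - 220 \sqrt{3}$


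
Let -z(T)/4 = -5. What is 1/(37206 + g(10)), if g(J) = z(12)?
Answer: 1/37226 ≈ 2.6863e-5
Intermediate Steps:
z(T) = 20 (z(T) = -4*(-5) = 20)
g(J) = 20
1/(37206 + g(10)) = 1/(37206 + 20) = 1/37226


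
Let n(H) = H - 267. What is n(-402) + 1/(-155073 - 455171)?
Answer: -408253237/610244 ≈ -669.00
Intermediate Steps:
n(H) = -267 + H
n(-402) + 1/(-155073 - 455171) = (-267 - 402) + 1/(-155073 - 455171) = -669 + 1/(-610244) = -669 - 1/610244 = -408253237/610244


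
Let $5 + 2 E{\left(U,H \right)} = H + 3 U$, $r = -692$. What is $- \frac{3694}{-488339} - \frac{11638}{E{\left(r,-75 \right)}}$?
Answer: $\frac{258512337}{23928611} \approx 10.803$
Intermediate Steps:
$E{\left(U,H \right)} = - \frac{5}{2} + \frac{H}{2} + \frac{3 U}{2}$ ($E{\left(U,H \right)} = - \frac{5}{2} + \frac{H + 3 U}{2} = - \frac{5}{2} + \left(\frac{H}{2} + \frac{3 U}{2}\right) = - \frac{5}{2} + \frac{H}{2} + \frac{3 U}{2}$)
$- \frac{3694}{-488339} - \frac{11638}{E{\left(r,-75 \right)}} = - \frac{3694}{-488339} - \frac{11638}{- \frac{5}{2} + \frac{1}{2} \left(-75\right) + \frac{3}{2} \left(-692\right)} = \left(-3694\right) \left(- \frac{1}{488339}\right) - \frac{11638}{- \frac{5}{2} - \frac{75}{2} - 1038} = \frac{3694}{488339} - \frac{11638}{-1078} = \frac{3694}{488339} - - \frac{529}{49} = \frac{3694}{488339} + \frac{529}{49} = \frac{258512337}{23928611}$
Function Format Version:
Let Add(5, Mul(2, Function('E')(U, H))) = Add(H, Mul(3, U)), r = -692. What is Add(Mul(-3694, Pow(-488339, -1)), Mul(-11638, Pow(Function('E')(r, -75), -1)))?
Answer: Rational(258512337, 23928611) ≈ 10.803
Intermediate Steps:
Function('E')(U, H) = Add(Rational(-5, 2), Mul(Rational(1, 2), H), Mul(Rational(3, 2), U)) (Function('E')(U, H) = Add(Rational(-5, 2), Mul(Rational(1, 2), Add(H, Mul(3, U)))) = Add(Rational(-5, 2), Add(Mul(Rational(1, 2), H), Mul(Rational(3, 2), U))) = Add(Rational(-5, 2), Mul(Rational(1, 2), H), Mul(Rational(3, 2), U)))
Add(Mul(-3694, Pow(-488339, -1)), Mul(-11638, Pow(Function('E')(r, -75), -1))) = Add(Mul(-3694, Pow(-488339, -1)), Mul(-11638, Pow(Add(Rational(-5, 2), Mul(Rational(1, 2), -75), Mul(Rational(3, 2), -692)), -1))) = Add(Mul(-3694, Rational(-1, 488339)), Mul(-11638, Pow(Add(Rational(-5, 2), Rational(-75, 2), -1038), -1))) = Add(Rational(3694, 488339), Mul(-11638, Pow(-1078, -1))) = Add(Rational(3694, 488339), Mul(-11638, Rational(-1, 1078))) = Add(Rational(3694, 488339), Rational(529, 49)) = Rational(258512337, 23928611)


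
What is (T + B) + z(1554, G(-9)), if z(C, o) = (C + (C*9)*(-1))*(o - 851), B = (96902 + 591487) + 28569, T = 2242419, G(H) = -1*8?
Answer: 13638465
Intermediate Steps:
G(H) = -8
B = 716958 (B = 688389 + 28569 = 716958)
z(C, o) = -8*C*(-851 + o) (z(C, o) = (C + (9*C)*(-1))*(-851 + o) = (C - 9*C)*(-851 + o) = (-8*C)*(-851 + o) = -8*C*(-851 + o))
(T + B) + z(1554, G(-9)) = (2242419 + 716958) + 8*1554*(851 - 1*(-8)) = 2959377 + 8*1554*(851 + 8) = 2959377 + 8*1554*859 = 2959377 + 10679088 = 13638465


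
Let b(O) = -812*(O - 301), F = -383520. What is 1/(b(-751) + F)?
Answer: 1/470704 ≈ 2.1245e-6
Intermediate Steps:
b(O) = 244412 - 812*O (b(O) = -812*(-301 + O) = 244412 - 812*O)
1/(b(-751) + F) = 1/((244412 - 812*(-751)) - 383520) = 1/((244412 + 609812) - 383520) = 1/(854224 - 383520) = 1/470704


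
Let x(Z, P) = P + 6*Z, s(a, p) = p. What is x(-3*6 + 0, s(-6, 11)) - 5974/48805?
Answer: -4740059/48805 ≈ -97.122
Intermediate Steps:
x(-3*6 + 0, s(-6, 11)) - 5974/48805 = (11 + 6*(-3*6 + 0)) - 5974/48805 = (11 + 6*(-18 + 0)) - 5974*1/48805 = (11 + 6*(-18)) - 5974/48805 = (11 - 108) - 5974/48805 = -97 - 5974/48805 = -4740059/48805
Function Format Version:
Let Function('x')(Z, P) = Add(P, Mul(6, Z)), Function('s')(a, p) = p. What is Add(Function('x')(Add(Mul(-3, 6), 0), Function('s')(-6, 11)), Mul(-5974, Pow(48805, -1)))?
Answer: Rational(-4740059, 48805) ≈ -97.122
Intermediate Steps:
Add(Function('x')(Add(Mul(-3, 6), 0), Function('s')(-6, 11)), Mul(-5974, Pow(48805, -1))) = Add(Add(11, Mul(6, Add(Mul(-3, 6), 0))), Mul(-5974, Pow(48805, -1))) = Add(Add(11, Mul(6, Add(-18, 0))), Mul(-5974, Rational(1, 48805))) = Add(Add(11, Mul(6, -18)), Rational(-5974, 48805)) = Add(Add(11, -108), Rational(-5974, 48805)) = Add(-97, Rational(-5974, 48805)) = Rational(-4740059, 48805)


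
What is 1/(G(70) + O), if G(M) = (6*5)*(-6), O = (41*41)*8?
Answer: 1/13268 ≈ 7.5369e-5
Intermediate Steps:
O = 13448 (O = 1681*8 = 13448)
G(M) = -180 (G(M) = 30*(-6) = -180)
1/(G(70) + O) = 1/(-180 + 13448) = 1/13268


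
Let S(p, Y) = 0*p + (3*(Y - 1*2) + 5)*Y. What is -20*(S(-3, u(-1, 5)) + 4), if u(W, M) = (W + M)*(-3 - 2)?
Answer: -24480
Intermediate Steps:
u(W, M) = -5*M - 5*W (u(W, M) = (M + W)*(-5) = -5*M - 5*W)
S(p, Y) = Y*(-1 + 3*Y) (S(p, Y) = 0 + (3*(Y - 2) + 5)*Y = 0 + (3*(-2 + Y) + 5)*Y = 0 + ((-6 + 3*Y) + 5)*Y = 0 + (-1 + 3*Y)*Y = 0 + Y*(-1 + 3*Y) = Y*(-1 + 3*Y))
-20*(S(-3, u(-1, 5)) + 4) = -20*((-5*5 - 5*(-1))*(-1 + 3*(-5*5 - 5*(-1))) + 4) = -20*((-25 + 5)*(-1 + 3*(-25 + 5)) + 4) = -20*(-20*(-1 + 3*(-20)) + 4) = -20*(-20*(-1 - 60) + 4) = -20*(-20*(-61) + 4) = -20*(1220 + 4) = -20*1224 = -24480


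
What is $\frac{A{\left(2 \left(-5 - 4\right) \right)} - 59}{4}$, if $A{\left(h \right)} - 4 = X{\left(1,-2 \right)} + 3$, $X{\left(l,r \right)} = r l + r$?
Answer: $-14$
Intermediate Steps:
$X{\left(l,r \right)} = r + l r$ ($X{\left(l,r \right)} = l r + r = r + l r$)
$A{\left(h \right)} = 3$ ($A{\left(h \right)} = 4 + \left(- 2 \left(1 + 1\right) + 3\right) = 4 + \left(\left(-2\right) 2 + 3\right) = 4 + \left(-4 + 3\right) = 4 - 1 = 3$)
$\frac{A{\left(2 \left(-5 - 4\right) \right)} - 59}{4} = \frac{3 - 59}{4} = \left(-56\right) \frac{1}{4} = -14$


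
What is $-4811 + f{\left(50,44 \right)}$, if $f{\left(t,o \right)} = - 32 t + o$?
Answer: $-6367$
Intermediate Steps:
$f{\left(t,o \right)} = o - 32 t$
$-4811 + f{\left(50,44 \right)} = -4811 + \left(44 - 1600\right) = -4811 - 1556 = -6367$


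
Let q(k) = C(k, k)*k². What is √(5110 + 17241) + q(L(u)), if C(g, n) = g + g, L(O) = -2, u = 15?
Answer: -16 + √22351 ≈ 133.50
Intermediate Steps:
C(g, n) = 2*g
q(k) = 2*k³ (q(k) = (2*k)*k² = 2*k³)
√(5110 + 17241) + q(L(u)) = √(5110 + 17241) + 2*(-2)³ = √22351 + 2*(-8) = √22351 - 16 = -16 + √22351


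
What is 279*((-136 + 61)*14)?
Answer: -292950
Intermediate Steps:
279*((-136 + 61)*14) = 279*(-75*14) = 279*(-1050) = -292950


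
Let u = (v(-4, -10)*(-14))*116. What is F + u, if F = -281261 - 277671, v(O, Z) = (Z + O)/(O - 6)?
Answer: -2806028/5 ≈ -5.6121e+5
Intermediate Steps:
v(O, Z) = (O + Z)/(-6 + O)
u = -11368/5 (u = (((-4 - 10)/(-6 - 4))*(-14))*116 = ((-14/(-10))*(-14))*116 = (-⅒*(-14)*(-14))*116 = ((7/5)*(-14))*116 = -98/5*116 = -11368/5 ≈ -2273.6)
F = -558932
F + u = -558932 - 11368/5 = -2806028/5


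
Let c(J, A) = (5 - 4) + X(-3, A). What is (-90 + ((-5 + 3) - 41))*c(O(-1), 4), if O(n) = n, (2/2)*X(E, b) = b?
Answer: -665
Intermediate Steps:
X(E, b) = b
c(J, A) = 1 + A (c(J, A) = (5 - 4) + A = 1 + A)
(-90 + ((-5 + 3) - 41))*c(O(-1), 4) = (-90 + ((-5 + 3) - 41))*(1 + 4) = (-90 + (-2 - 41))*5 = (-90 - 43)*5 = -133*5 = -665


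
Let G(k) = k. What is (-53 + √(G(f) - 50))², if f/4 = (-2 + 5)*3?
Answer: (53 - I*√14)² ≈ 2795.0 - 396.62*I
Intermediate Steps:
f = 36 (f = 4*((-2 + 5)*3) = 4*(3*3) = 4*9 = 36)
(-53 + √(G(f) - 50))² = (-53 + √(36 - 50))² = (-53 + √(-14))² = (-53 + I*√14)²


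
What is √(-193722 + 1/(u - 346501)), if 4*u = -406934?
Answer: 2*I*√38921494258133445/896469 ≈ 440.14*I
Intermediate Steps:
u = -203467/2 (u = (¼)*(-406934) = -203467/2 ≈ -1.0173e+5)
√(-193722 + 1/(u - 346501)) = √(-193722 + 1/(-203467/2 - 346501)) = √(-193722 + 1/(-896469/2)) = √(-193722 - 2/896469) = √(-173665767620/896469) = 2*I*√38921494258133445/896469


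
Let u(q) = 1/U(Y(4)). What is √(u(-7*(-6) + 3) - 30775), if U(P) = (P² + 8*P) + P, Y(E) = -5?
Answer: 3*I*√341945/10 ≈ 175.43*I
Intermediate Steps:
U(P) = P² + 9*P
u(q) = -1/20 (u(q) = 1/(-5*(9 - 5)) = 1/(-5*4) = 1/(-20) = -1/20)
√(u(-7*(-6) + 3) - 30775) = √(-1/20 - 30775) = √(-615501/20) = 3*I*√341945/10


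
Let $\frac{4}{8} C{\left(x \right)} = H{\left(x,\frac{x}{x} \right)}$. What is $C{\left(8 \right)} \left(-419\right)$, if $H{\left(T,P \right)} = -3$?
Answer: $2514$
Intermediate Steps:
$C{\left(x \right)} = -6$ ($C{\left(x \right)} = 2 \left(-3\right) = -6$)
$C{\left(8 \right)} \left(-419\right) = \left(-6\right) \left(-419\right) = 2514$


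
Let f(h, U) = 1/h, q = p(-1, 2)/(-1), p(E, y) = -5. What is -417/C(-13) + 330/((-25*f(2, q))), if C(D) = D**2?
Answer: -24393/845 ≈ -28.867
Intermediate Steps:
q = 5 (q = -5/(-1) = -5*(-1) = 5)
-417/C(-13) + 330/((-25*f(2, q))) = -417/((-13)**2) + 330/((-25/2)) = -417/169 + 330/((-25*1/2)) = -417*1/169 + 330/(-25/2) = -417/169 + 330*(-2/25) = -417/169 - 132/5 = -24393/845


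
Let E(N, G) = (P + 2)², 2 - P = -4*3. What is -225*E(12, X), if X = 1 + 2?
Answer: -57600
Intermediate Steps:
X = 3
P = 14 (P = 2 - (-4)*3 = 2 - 1*(-12) = 2 + 12 = 14)
E(N, G) = 256 (E(N, G) = (14 + 2)² = 16² = 256)
-225*E(12, X) = -225*256 = -57600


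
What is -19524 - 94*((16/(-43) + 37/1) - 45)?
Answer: -805692/43 ≈ -18737.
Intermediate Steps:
-19524 - 94*((16/(-43) + 37/1) - 45) = -19524 - 94*((16*(-1/43) + 37*1) - 45) = -19524 - 94*((-16/43 + 37) - 45) = -19524 - 94*(1575/43 - 45) = -19524 - 94*(-360/43) = -19524 + 33840/43 = -805692/43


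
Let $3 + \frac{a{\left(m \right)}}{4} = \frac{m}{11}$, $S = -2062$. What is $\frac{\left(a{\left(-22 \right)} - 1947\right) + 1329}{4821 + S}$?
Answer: $- \frac{638}{2759} \approx -0.23124$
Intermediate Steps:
$a{\left(m \right)} = -12 + \frac{4 m}{11}$ ($a{\left(m \right)} = -12 + 4 \frac{m}{11} = -12 + \frac{4 m}{11}$)
$\frac{\left(a{\left(-22 \right)} - 1947\right) + 1329}{4821 + S} = \frac{\left(\left(-12 + \frac{4}{11} \left(-22\right)\right) - 1947\right) + 1329}{4821 - 2062} = \frac{\left(\left(-12 - 8\right) - 1947\right) + 1329}{2759} = \left(\left(-20 - 1947\right) + 1329\right) \frac{1}{2759} = \left(-1967 + 1329\right) \frac{1}{2759} = \left(-638\right) \frac{1}{2759} = - \frac{638}{2759}$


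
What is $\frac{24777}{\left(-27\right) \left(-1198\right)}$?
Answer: $\frac{2753}{3594} \approx 0.766$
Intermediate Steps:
$\frac{24777}{\left(-27\right) \left(-1198\right)} = \frac{24777}{32346} = 24777 \cdot \frac{1}{32346} = \frac{2753}{3594}$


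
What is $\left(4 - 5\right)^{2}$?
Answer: $1$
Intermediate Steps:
$\left(4 - 5\right)^{2} = \left(-1\right)^{2} = 1$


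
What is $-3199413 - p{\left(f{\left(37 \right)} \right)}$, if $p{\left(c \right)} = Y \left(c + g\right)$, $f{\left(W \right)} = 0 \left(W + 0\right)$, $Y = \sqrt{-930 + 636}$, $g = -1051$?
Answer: $-3199413 + 7357 i \sqrt{6} \approx -3.1994 \cdot 10^{6} + 18021.0 i$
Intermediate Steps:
$Y = 7 i \sqrt{6}$ ($Y = \sqrt{-294} = 7 i \sqrt{6} \approx 17.146 i$)
$f{\left(W \right)} = 0$ ($f{\left(W \right)} = 0 W = 0$)
$p{\left(c \right)} = 7 i \sqrt{6} \left(-1051 + c\right)$ ($p{\left(c \right)} = 7 i \sqrt{6} \left(c - 1051\right) = 7 i \sqrt{6} \left(-1051 + c\right)$)
$-3199413 - p{\left(f{\left(37 \right)} \right)} = -3199413 - 7 i \sqrt{6} \left(-1051 + 0\right) = -3199413 - 7 i \sqrt{6} \left(-1051\right) = -3199413 - - 7357 i \sqrt{6} = -3199413 + 7357 i \sqrt{6}$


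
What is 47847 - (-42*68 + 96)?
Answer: 50607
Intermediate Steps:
47847 - (-42*68 + 96) = 47847 - (-2856 + 96) = 47847 - 1*(-2760) = 47847 + 2760 = 50607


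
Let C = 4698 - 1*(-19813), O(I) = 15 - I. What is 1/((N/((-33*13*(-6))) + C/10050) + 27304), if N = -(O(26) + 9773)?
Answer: 479050/13079332741 ≈ 3.6626e-5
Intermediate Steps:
C = 24511 (C = 4698 + 19813 = 24511)
N = -9762 (N = -((15 - 1*26) + 9773) = -((15 - 26) + 9773) = -(-11 + 9773) = -1*9762 = -9762)
1/((N/((-33*13*(-6))) + C/10050) + 27304) = 1/((-9762/(-33*13*(-6)) + 24511/10050) + 27304) = 1/((-9762/((-429*(-6))) + 24511*(1/10050)) + 27304) = 1/((-9762/2574 + 24511/10050) + 27304) = 1/((-9762*1/2574 + 24511/10050) + 27304) = 1/((-1627/429 + 24511/10050) + 27304) = 1/(-648459/479050 + 27304) = 1/(13079332741/479050) = 479050/13079332741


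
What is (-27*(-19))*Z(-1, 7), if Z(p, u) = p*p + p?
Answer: 0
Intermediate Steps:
Z(p, u) = p + p² (Z(p, u) = p² + p = p + p²)
(-27*(-19))*Z(-1, 7) = (-27*(-19))*(-(1 - 1)) = 513*(-1*0) = 513*0 = 0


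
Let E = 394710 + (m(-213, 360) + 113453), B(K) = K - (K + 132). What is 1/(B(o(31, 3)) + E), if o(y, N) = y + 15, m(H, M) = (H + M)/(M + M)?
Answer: 240/121927489 ≈ 1.9684e-6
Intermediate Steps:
m(H, M) = (H + M)/(2*M) (m(H, M) = (H + M)/((2*M)) = (H + M)*(1/(2*M)) = (H + M)/(2*M))
o(y, N) = 15 + y
B(K) = -132 (B(K) = K - (132 + K) = K + (-132 - K) = -132)
E = 121959169/240 (E = 394710 + ((½)*(-213 + 360)/360 + 113453) = 394710 + ((½)*(1/360)*147 + 113453) = 394710 + (49/240 + 113453) = 394710 + 27228769/240 = 121959169/240 ≈ 5.0816e+5)
1/(B(o(31, 3)) + E) = 1/(-132 + 121959169/240) = 1/(121927489/240) = 240/121927489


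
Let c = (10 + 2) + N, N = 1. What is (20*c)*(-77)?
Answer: -20020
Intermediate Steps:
c = 13 (c = (10 + 2) + 1 = 12 + 1 = 13)
(20*c)*(-77) = (20*13)*(-77) = 260*(-77) = -20020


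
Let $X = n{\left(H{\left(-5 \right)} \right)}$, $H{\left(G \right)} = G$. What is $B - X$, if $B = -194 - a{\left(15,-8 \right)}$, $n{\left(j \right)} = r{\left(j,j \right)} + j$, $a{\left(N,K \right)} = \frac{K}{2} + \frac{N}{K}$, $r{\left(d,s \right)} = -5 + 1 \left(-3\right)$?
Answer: $- \frac{1401}{8} \approx -175.13$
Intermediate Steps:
$r{\left(d,s \right)} = -8$ ($r{\left(d,s \right)} = -5 - 3 = -8$)
$a{\left(N,K \right)} = \frac{K}{2} + \frac{N}{K}$ ($a{\left(N,K \right)} = K \frac{1}{2} + \frac{N}{K} = \frac{K}{2} + \frac{N}{K}$)
$n{\left(j \right)} = -8 + j$
$B = - \frac{1505}{8}$ ($B = -194 - \left(\frac{1}{2} \left(-8\right) + \frac{15}{-8}\right) = -194 - \left(-4 + 15 \left(- \frac{1}{8}\right)\right) = -194 - \left(-4 - \frac{15}{8}\right) = -194 - - \frac{47}{8} = -194 + \frac{47}{8} = - \frac{1505}{8} \approx -188.13$)
$X = -13$ ($X = -8 - 5 = -13$)
$B - X = - \frac{1505}{8} - -13 = - \frac{1505}{8} + 13 = - \frac{1401}{8}$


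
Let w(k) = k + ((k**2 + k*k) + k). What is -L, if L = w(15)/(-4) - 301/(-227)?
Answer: 26939/227 ≈ 118.67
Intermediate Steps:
w(k) = 2*k + 2*k**2 (w(k) = k + ((k**2 + k**2) + k) = k + (2*k**2 + k) = k + (k + 2*k**2) = 2*k + 2*k**2)
L = -26939/227 (L = (2*15*(1 + 15))/(-4) - 301/(-227) = (2*15*16)*(-1/4) - 301*(-1/227) = 480*(-1/4) + 301/227 = -120 + 301/227 = -26939/227 ≈ -118.67)
-L = -1*(-26939/227) = 26939/227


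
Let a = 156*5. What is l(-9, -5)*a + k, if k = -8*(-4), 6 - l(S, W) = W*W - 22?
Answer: 2372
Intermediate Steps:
l(S, W) = 28 - W² (l(S, W) = 6 - (W*W - 22) = 6 - (W² - 22) = 6 - (-22 + W²) = 6 + (22 - W²) = 28 - W²)
k = 32
a = 780
l(-9, -5)*a + k = (28 - 1*(-5)²)*780 + 32 = (28 - 1*25)*780 + 32 = (28 - 25)*780 + 32 = 3*780 + 32 = 2340 + 32 = 2372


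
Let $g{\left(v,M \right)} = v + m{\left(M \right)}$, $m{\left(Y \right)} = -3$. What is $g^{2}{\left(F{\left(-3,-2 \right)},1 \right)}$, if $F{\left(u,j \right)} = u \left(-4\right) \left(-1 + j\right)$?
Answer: $1521$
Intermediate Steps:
$F{\left(u,j \right)} = - 4 u \left(-1 + j\right)$
$g{\left(v,M \right)} = -3 + v$ ($g{\left(v,M \right)} = v - 3 = -3 + v$)
$g^{2}{\left(F{\left(-3,-2 \right)},1 \right)} = \left(-3 + 4 \left(-3\right) \left(1 - -2\right)\right)^{2} = \left(-3 + 4 \left(-3\right) \left(1 + 2\right)\right)^{2} = \left(-3 + 4 \left(-3\right) 3\right)^{2} = \left(-3 - 36\right)^{2} = \left(-39\right)^{2} = 1521$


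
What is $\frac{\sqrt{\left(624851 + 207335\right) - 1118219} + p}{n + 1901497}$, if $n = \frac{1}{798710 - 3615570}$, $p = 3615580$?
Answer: $\frac{10184582678800}{5356250839419} + \frac{2816860 i \sqrt{286033}}{5356250839419} \approx 1.9014 + 0.00028126 i$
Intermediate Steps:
$n = - \frac{1}{2816860}$ ($n = \frac{1}{-2816860} = - \frac{1}{2816860} \approx -3.5501 \cdot 10^{-7}$)
$\frac{\sqrt{\left(624851 + 207335\right) - 1118219} + p}{n + 1901497} = \frac{\sqrt{\left(624851 + 207335\right) - 1118219} + 3615580}{- \frac{1}{2816860} + 1901497} = \frac{\sqrt{832186 - 1118219} + 3615580}{\frac{5356250839419}{2816860}} = \left(\sqrt{-286033} + 3615580\right) \frac{2816860}{5356250839419} = \left(i \sqrt{286033} + 3615580\right) \frac{2816860}{5356250839419} = \left(3615580 + i \sqrt{286033}\right) \frac{2816860}{5356250839419} = \frac{10184582678800}{5356250839419} + \frac{2816860 i \sqrt{286033}}{5356250839419}$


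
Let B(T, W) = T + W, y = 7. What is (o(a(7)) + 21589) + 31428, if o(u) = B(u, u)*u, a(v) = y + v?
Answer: 53409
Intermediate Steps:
a(v) = 7 + v
o(u) = 2*u² (o(u) = (u + u)*u = (2*u)*u = 2*u²)
(o(a(7)) + 21589) + 31428 = (2*(7 + 7)² + 21589) + 31428 = (2*14² + 21589) + 31428 = (2*196 + 21589) + 31428 = (392 + 21589) + 31428 = 21981 + 31428 = 53409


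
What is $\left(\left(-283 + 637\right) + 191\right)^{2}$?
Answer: $297025$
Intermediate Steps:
$\left(\left(-283 + 637\right) + 191\right)^{2} = \left(354 + 191\right)^{2} = 545^{2} = 297025$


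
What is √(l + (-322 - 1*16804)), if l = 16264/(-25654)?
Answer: I*√2817878125218/12827 ≈ 130.87*I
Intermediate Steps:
l = -8132/12827 (l = 16264*(-1/25654) = -8132/12827 ≈ -0.63398)
√(l + (-322 - 1*16804)) = √(-8132/12827 + (-322 - 1*16804)) = √(-8132/12827 + (-322 - 16804)) = √(-8132/12827 - 17126) = √(-219683334/12827) = I*√2817878125218/12827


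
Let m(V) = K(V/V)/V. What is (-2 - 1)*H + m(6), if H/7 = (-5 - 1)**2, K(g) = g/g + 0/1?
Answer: -4535/6 ≈ -755.83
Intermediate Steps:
K(g) = 1 (K(g) = 1 + 0*1 = 1 + 0 = 1)
H = 252 (H = 7*(-5 - 1)**2 = 7*(-6)**2 = 7*36 = 252)
m(V) = 1/V
(-2 - 1)*H + m(6) = (-2 - 1)*252 + 1/6 = -3*252 + 1/6 = -756 + 1/6 = -4535/6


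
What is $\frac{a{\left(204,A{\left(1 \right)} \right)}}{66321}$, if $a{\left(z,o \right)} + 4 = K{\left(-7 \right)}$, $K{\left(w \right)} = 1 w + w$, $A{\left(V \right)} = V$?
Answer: $- \frac{2}{7369} \approx -0.00027141$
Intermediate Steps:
$K{\left(w \right)} = 2 w$ ($K{\left(w \right)} = w + w = 2 w$)
$a{\left(z,o \right)} = -18$ ($a{\left(z,o \right)} = -4 + 2 \left(-7\right) = -4 - 14 = -18$)
$\frac{a{\left(204,A{\left(1 \right)} \right)}}{66321} = - \frac{18}{66321} = \left(-18\right) \frac{1}{66321} = - \frac{2}{7369}$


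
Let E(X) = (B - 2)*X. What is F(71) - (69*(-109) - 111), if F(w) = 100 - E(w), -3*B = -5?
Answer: 23267/3 ≈ 7755.7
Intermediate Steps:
B = 5/3 (B = -1/3*(-5) = 5/3 ≈ 1.6667)
E(X) = -X/3 (E(X) = (5/3 - 2)*X = -X/3)
F(w) = 100 + w/3 (F(w) = 100 - (-1)*w/3 = 100 + w/3)
F(71) - (69*(-109) - 111) = (100 + (1/3)*71) - (69*(-109) - 111) = (100 + 71/3) - (-7521 - 111) = 371/3 - 1*(-7632) = 371/3 + 7632 = 23267/3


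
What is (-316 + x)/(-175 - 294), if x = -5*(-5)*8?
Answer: 116/469 ≈ 0.24733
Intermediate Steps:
x = 200 (x = 25*8 = 200)
(-316 + x)/(-175 - 294) = (-316 + 200)/(-175 - 294) = -116/(-469) = -116*(-1/469) = 116/469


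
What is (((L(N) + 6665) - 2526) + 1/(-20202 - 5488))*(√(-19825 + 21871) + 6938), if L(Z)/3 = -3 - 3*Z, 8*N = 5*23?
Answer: 1426120542649/51380 + 411104221*√2046/102760 ≈ 2.7937e+7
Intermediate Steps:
N = 115/8 (N = (5*23)/8 = (⅛)*115 = 115/8 ≈ 14.375)
L(Z) = -9 - 9*Z (L(Z) = 3*(-3 - 3*Z) = -9 - 9*Z)
(((L(N) + 6665) - 2526) + 1/(-20202 - 5488))*(√(-19825 + 21871) + 6938) = ((((-9 - 9*115/8) + 6665) - 2526) + 1/(-20202 - 5488))*(√(-19825 + 21871) + 6938) = ((((-9 - 1035/8) + 6665) - 2526) + 1/(-25690))*(√2046 + 6938) = (((-1107/8 + 6665) - 2526) - 1/25690)*(6938 + √2046) = ((52213/8 - 2526) - 1/25690)*(6938 + √2046) = (32005/8 - 1/25690)*(6938 + √2046) = 411104221*(6938 + √2046)/102760 = 1426120542649/51380 + 411104221*√2046/102760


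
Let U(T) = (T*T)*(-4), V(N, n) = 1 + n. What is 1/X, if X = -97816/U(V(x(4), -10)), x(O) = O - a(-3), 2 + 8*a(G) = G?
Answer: 81/24454 ≈ 0.0033123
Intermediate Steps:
a(G) = -1/4 + G/8
x(O) = 5/8 + O (x(O) = O - (-1/4 + (1/8)*(-3)) = O - (-1/4 - 3/8) = O - 1*(-5/8) = O + 5/8 = 5/8 + O)
U(T) = -4*T**2 (U(T) = T**2*(-4) = -4*T**2)
X = 24454/81 (X = -97816*(-1/(4*(1 - 10)**2)) = -97816/((-4*(-9)**2)) = -97816/((-4*81)) = -97816/(-324) = -97816*(-1/324) = 24454/81 ≈ 301.90)
1/X = 1/(24454/81) = 81/24454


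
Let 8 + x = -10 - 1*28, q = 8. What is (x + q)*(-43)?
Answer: 1634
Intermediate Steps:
x = -46 (x = -8 + (-10 - 1*28) = -8 + (-10 - 28) = -8 - 38 = -46)
(x + q)*(-43) = (-46 + 8)*(-43) = -38*(-43) = 1634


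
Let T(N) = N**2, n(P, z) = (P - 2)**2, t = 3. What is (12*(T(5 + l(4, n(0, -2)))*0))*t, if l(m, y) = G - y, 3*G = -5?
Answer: 0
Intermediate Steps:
G = -5/3 (G = (1/3)*(-5) = -5/3 ≈ -1.6667)
n(P, z) = (-2 + P)**2
l(m, y) = -5/3 - y
(12*(T(5 + l(4, n(0, -2)))*0))*t = (12*((5 + (-5/3 - (-2 + 0)**2))**2*0))*3 = (12*((5 + (-5/3 - 1*(-2)**2))**2*0))*3 = (12*((5 + (-5/3 - 1*4))**2*0))*3 = (12*((5 + (-5/3 - 4))**2*0))*3 = (12*((5 - 17/3)**2*0))*3 = (12*((-2/3)**2*0))*3 = (12*((4/9)*0))*3 = (12*0)*3 = 0*3 = 0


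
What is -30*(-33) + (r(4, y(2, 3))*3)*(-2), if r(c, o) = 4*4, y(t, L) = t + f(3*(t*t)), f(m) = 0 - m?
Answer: 894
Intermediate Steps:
f(m) = -m
y(t, L) = t - 3*t² (y(t, L) = t - 3*t*t = t - 3*t²)
r(c, o) = 16
-30*(-33) + (r(4, y(2, 3))*3)*(-2) = -30*(-33) + (16*3)*(-2) = 990 + 48*(-2) = 990 - 96 = 894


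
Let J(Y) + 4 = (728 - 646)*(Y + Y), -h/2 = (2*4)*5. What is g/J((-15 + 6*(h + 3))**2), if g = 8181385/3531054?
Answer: 8181385/131760404308608 ≈ 6.2093e-8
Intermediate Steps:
h = -80 (h = -2*2*4*5 = -16*5 = -2*40 = -80)
g = 8181385/3531054 (g = 8181385*(1/3531054) = 8181385/3531054 ≈ 2.3170)
J(Y) = -4 + 164*Y (J(Y) = -4 + (728 - 646)*(Y + Y) = -4 + 82*(2*Y) = -4 + 164*Y)
g/J((-15 + 6*(h + 3))**2) = 8181385/(3531054*(-4 + 164*(-15 + 6*(-80 + 3))**2)) = 8181385/(3531054*(-4 + 164*(-15 + 6*(-77))**2)) = 8181385/(3531054*(-4 + 164*(-15 - 462)**2)) = 8181385/(3531054*(-4 + 164*(-477)**2)) = 8181385/(3531054*(-4 + 164*227529)) = 8181385/(3531054*(-4 + 37314756)) = (8181385/3531054)/37314752 = (8181385/3531054)*(1/37314752) = 8181385/131760404308608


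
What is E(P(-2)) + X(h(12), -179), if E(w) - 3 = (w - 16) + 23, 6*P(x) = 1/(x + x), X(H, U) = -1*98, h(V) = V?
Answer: -2113/24 ≈ -88.042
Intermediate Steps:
X(H, U) = -98
P(x) = 1/(12*x) (P(x) = 1/(6*(x + x)) = 1/(6*((2*x))) = (1/(2*x))/6 = 1/(12*x))
E(w) = 10 + w (E(w) = 3 + ((w - 16) + 23) = 3 + ((-16 + w) + 23) = 3 + (7 + w) = 10 + w)
E(P(-2)) + X(h(12), -179) = (10 + (1/12)/(-2)) - 98 = (10 + (1/12)*(-½)) - 98 = (10 - 1/24) - 98 = 239/24 - 98 = -2113/24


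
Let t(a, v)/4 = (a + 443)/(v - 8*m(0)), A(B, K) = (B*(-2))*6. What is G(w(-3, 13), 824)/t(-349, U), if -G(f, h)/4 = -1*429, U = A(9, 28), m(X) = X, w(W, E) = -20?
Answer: -23166/47 ≈ -492.89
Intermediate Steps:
A(B, K) = -12*B (A(B, K) = -2*B*6 = -12*B)
U = -108 (U = -12*9 = -108)
G(f, h) = 1716 (G(f, h) = -(-4)*429 = -4*(-429) = 1716)
t(a, v) = 4*(443 + a)/v (t(a, v) = 4*((a + 443)/(v - 8*0)) = 4*((443 + a)/(v + 0)) = 4*((443 + a)/v) = 4*(443 + a)/v)
G(w(-3, 13), 824)/t(-349, U) = 1716/((4*(443 - 349)/(-108))) = 1716/((4*(-1/108)*94)) = 1716/(-94/27) = 1716*(-27/94) = -23166/47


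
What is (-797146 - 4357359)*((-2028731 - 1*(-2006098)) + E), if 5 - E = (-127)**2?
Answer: 199773150285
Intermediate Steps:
E = -16124 (E = 5 - 1*(-127)**2 = 5 - 1*16129 = 5 - 16129 = -16124)
(-797146 - 4357359)*((-2028731 - 1*(-2006098)) + E) = (-797146 - 4357359)*((-2028731 - 1*(-2006098)) - 16124) = -5154505*((-2028731 + 2006098) - 16124) = -5154505*(-22633 - 16124) = -5154505*(-38757) = 199773150285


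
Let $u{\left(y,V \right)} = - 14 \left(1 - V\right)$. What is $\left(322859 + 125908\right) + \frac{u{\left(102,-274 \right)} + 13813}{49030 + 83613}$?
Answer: $\frac{59525811144}{132643} \approx 4.4877 \cdot 10^{5}$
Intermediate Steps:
$u{\left(y,V \right)} = -14 + 14 V$
$\left(322859 + 125908\right) + \frac{u{\left(102,-274 \right)} + 13813}{49030 + 83613} = \left(322859 + 125908\right) + \frac{\left(-14 + 14 \left(-274\right)\right) + 13813}{49030 + 83613} = 448767 + \frac{\left(-14 - 3836\right) + 13813}{132643} = 448767 + \left(-3850 + 13813\right) \frac{1}{132643} = 448767 + 9963 \cdot \frac{1}{132643} = 448767 + \frac{9963}{132643} = \frac{59525811144}{132643}$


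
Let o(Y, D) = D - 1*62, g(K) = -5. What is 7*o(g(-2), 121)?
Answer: 413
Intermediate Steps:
o(Y, D) = -62 + D (o(Y, D) = D - 62 = -62 + D)
7*o(g(-2), 121) = 7*(-62 + 121) = 7*59 = 413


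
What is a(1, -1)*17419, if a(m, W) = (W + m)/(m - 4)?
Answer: 0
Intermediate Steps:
a(m, W) = (W + m)/(-4 + m)
a(1, -1)*17419 = ((-1 + 1)/(-4 + 1))*17419 = (0/(-3))*17419 = -⅓*0*17419 = 0*17419 = 0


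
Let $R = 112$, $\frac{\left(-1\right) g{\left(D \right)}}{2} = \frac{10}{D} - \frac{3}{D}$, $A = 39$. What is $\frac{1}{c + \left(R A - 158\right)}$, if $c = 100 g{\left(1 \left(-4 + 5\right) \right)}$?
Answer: $\frac{1}{2810} \approx 0.00035587$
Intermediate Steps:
$g{\left(D \right)} = - \frac{14}{D}$ ($g{\left(D \right)} = - 2 \left(\frac{10}{D} - \frac{3}{D}\right) = - 2 \frac{7}{D} = - \frac{14}{D}$)
$c = -1400$ ($c = 100 \left(- \frac{14}{1 \left(-4 + 5\right)}\right) = 100 \left(- \frac{14}{1 \cdot 1}\right) = 100 \left(- \frac{14}{1}\right) = 100 \left(\left(-14\right) 1\right) = 100 \left(-14\right) = -1400$)
$\frac{1}{c + \left(R A - 158\right)} = \frac{1}{-1400 + \left(112 \cdot 39 - 158\right)} = \frac{1}{-1400 + \left(4368 - 158\right)} = \frac{1}{-1400 + 4210} = \frac{1}{2810}$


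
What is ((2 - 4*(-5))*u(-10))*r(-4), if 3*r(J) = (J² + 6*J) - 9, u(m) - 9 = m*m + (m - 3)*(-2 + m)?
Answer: -99110/3 ≈ -33037.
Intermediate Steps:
u(m) = 9 + m² + (-3 + m)*(-2 + m) (u(m) = 9 + (m*m + (m - 3)*(-2 + m)) = 9 + (m² + (-3 + m)*(-2 + m)) = 9 + m² + (-3 + m)*(-2 + m))
r(J) = -3 + 2*J + J²/3 (r(J) = ((J² + 6*J) - 9)/3 = (-9 + J² + 6*J)/3 = -3 + 2*J + J²/3)
((2 - 4*(-5))*u(-10))*r(-4) = ((2 - 4*(-5))*(15 - 5*(-10) + 2*(-10)²))*(-3 + 2*(-4) + (⅓)*(-4)²) = ((2 + 20)*(15 + 50 + 2*100))*(-3 - 8 + (⅓)*16) = (22*(15 + 50 + 200))*(-3 - 8 + 16/3) = (22*265)*(-17/3) = 5830*(-17/3) = -99110/3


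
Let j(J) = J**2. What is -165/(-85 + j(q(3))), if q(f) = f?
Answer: 165/76 ≈ 2.1711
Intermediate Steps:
-165/(-85 + j(q(3))) = -165/(-85 + 3**2) = -165/(-85 + 9) = -165/(-76) = -165*(-1/76) = 165/76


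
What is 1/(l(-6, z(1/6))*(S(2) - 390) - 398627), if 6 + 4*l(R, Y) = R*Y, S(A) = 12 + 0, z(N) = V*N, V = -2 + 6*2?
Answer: -1/397115 ≈ -2.5182e-6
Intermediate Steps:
V = 10 (V = -2 + 12 = 10)
z(N) = 10*N
S(A) = 12
l(R, Y) = -3/2 + R*Y/4 (l(R, Y) = -3/2 + (R*Y)/4 = -3/2 + R*Y/4)
1/(l(-6, z(1/6))*(S(2) - 390) - 398627) = 1/((-3/2 + (1/4)*(-6)*(10/6))*(12 - 390) - 398627) = 1/((-3/2 + (1/4)*(-6)*(10*(1/6)))*(-378) - 398627) = 1/((-3/2 + (1/4)*(-6)*(5/3))*(-378) - 398627) = 1/((-3/2 - 5/2)*(-378) - 398627) = 1/(-4*(-378) - 398627) = 1/(1512 - 398627) = 1/(-397115) = -1/397115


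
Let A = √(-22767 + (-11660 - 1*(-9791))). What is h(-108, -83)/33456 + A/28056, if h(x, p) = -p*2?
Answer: 83/16728 + I*√6159/14028 ≈ 0.0049617 + 0.0055945*I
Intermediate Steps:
h(x, p) = -2*p
A = 2*I*√6159 (A = √(-22767 + (-11660 + 9791)) = √(-22767 - 1869) = √(-24636) = 2*I*√6159 ≈ 156.96*I)
h(-108, -83)/33456 + A/28056 = -2*(-83)/33456 + (2*I*√6159)/28056 = 166*(1/33456) + (2*I*√6159)*(1/28056) = 83/16728 + I*√6159/14028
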